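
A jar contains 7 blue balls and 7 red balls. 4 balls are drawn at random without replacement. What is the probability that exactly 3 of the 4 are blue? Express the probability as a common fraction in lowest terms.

35/143

The sample space is all 4-subsets of the 14: C(14,4) = 1001.
Selections with exactly 3 blue: choose 3 of the 7 blue and 1 of the 7 red, C(7,3)·C(7,1) = 35·7 = 245.
Probability = 245/1001 = 35/143.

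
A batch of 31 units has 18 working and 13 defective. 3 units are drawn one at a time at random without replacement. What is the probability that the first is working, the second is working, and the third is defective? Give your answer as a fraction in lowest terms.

663/4495

Multiply the conditional probabilities at each draw: 18/31 · 17/30 · 13/29 = 3978/26970 = 663/4495.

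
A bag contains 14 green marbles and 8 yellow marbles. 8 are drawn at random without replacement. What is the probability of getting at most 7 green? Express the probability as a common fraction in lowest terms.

9599/9690

Total selections: C(22,8) = 319770.
The complement is exactly 8 green: C(14,8)·C(8,0) = 3003.
Probability = 1 − 3003/319770 = 316767/319770 = 9599/9690.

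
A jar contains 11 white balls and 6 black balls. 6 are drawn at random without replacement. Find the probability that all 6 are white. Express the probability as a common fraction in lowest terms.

33/884

There are C(17,6) = 12376 possible selections.
Selections with all white: C(11,6) = 462.
Probability = 462/12376 = 33/884.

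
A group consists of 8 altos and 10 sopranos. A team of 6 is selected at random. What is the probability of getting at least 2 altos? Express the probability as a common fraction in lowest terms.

389/442

There are C(18,6) = 18564 ways to choose the 6.
Favorable selections (at least 2 altos): C(8,2)·C(10,4) + C(8,3)·C(10,3) + C(8,4)·C(10,2) + C(8,5)·C(10,1) + C(8,6)·C(10,0) = 5880 + 6720 + 3150 + 560 + 28 = 16338.
Probability = 16338/18564 = 389/442.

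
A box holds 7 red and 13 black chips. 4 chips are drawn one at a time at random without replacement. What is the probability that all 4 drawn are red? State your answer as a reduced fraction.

7/969

Multiply the conditional probabilities at each draw: 7/20 · 6/19 · 5/18 · 4/17 = 840/116280 = 7/969.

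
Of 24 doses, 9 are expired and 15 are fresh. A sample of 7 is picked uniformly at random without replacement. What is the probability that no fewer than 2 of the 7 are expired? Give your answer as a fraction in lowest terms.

372/437

Total selections: C(24,7) = 346104.
Favorable selections (no fewer than 2 expired): C(9,2)·C(15,5) + C(9,3)·C(15,4) + C(9,4)·C(15,3) + C(9,5)·C(15,2) + C(9,6)·C(15,1) + C(9,7)·C(15,0) = 108108 + 114660 + 57330 + 13230 + 1260 + 36 = 294624.
Probability = 294624/346104 = 372/437.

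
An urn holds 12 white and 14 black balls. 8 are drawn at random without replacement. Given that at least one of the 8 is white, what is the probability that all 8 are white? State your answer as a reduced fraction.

Work in counts. Selections with at least one white: C(26,8) − C(14,8) = 1562275 − 3003 = 1559272.
Of those, selections where all 8 are white: C(12,8) = 495.
Conditional probability = 495/1559272 = 45/141752.

45/141752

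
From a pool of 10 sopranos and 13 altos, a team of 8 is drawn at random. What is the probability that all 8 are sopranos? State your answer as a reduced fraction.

There are C(23,8) = 490314 possible selections.
Selections with all sopranos: C(10,8) = 45.
Probability = 45/490314 = 15/163438.

15/163438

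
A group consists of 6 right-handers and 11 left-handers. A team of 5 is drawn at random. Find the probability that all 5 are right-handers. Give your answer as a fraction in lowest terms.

3/3094

There are C(17,5) = 6188 possible selections.
Selections with all right-handers: C(6,5) = 6.
Probability = 6/6188 = 3/3094.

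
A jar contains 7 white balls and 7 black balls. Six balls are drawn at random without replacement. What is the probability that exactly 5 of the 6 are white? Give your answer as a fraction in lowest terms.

7/143

Total number of selections: C(14,6) = 3003.
Selections with exactly 5 white: choose 5 of the 7 white and 1 of the 7 black, C(7,5)·C(7,1) = 21·7 = 147.
Probability = 147/3003 = 7/143.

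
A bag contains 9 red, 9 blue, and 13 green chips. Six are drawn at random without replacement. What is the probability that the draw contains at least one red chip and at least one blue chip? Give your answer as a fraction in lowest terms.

There are C(31,6) = 736281 possible draws.
By inclusion-exclusion on the complements, draws missing all red or all blue: C(22,6) + C(22,6) − C(13,6) = 74613 + 74613 − 1716 = 147510.
So draws with at least one of each: 736281 − 147510 = 588771, probability 588771/736281 = 65419/81809.

65419/81809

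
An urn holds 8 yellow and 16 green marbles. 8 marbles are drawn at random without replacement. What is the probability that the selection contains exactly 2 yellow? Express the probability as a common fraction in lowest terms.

20384/66861

There are C(24,8) = 735471 ways to choose 8 from 24.
Selections with exactly 2 yellow: choose 2 of the 8 yellow and 6 of the 16 green, C(8,2)·C(16,6) = 28·8008 = 224224.
Probability = 224224/735471 = 20384/66861.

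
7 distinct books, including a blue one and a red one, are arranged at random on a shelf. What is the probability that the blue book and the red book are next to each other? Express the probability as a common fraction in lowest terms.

2/7

There are 7! = 5040 arrangements.
Treat the blue book and the red book as a block: 6! arrangements of the blocks × 2 orders within the block = 2·720 = 1440.
Probability = 1440/5040 = 2/7.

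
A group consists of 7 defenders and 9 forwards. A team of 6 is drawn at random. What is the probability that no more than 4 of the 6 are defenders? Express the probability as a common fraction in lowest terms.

There are C(16,6) = 8008 ways to choose the 6.
Count the complement (more than 4 defenders): C(7,5)·C(9,1) + C(7,6)·C(9,0) = 189 + 7 = 196.
Probability = 1 − 196/8008 = 7812/8008 = 279/286.

279/286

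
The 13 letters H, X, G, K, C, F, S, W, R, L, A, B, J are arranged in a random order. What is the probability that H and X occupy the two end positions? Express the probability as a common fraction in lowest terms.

There are 13! = 6227020800 arrangements.
Place H and X at the ends in 2 ways, arrange the remaining 11 in 11! = 39916800 ways: 2·39916800 = 79833600.
Probability = 79833600/6227020800 = 1/78.

1/78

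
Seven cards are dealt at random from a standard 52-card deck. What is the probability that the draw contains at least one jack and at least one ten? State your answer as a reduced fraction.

There are C(52,7) = 133784560 possible draws.
By inclusion-exclusion on the complements, draws missing all jacks or all tens: C(48,7) + C(48,7) − C(44,7) = 73629072 + 73629072 − 38320568 = 108937576.
So draws with at least one of each: 133784560 − 108937576 = 24846984, probability 24846984/133784560 = 3105873/16723070.

3105873/16723070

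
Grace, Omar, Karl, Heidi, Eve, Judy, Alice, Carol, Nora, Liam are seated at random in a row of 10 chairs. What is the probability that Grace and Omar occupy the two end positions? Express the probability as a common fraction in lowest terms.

1/45

There are 10! = 3628800 arrangements.
Place Grace and Omar at the ends in 2 ways, arrange the remaining 8 in 8! = 40320 ways: 2·40320 = 80640.
Probability = 80640/3628800 = 1/45.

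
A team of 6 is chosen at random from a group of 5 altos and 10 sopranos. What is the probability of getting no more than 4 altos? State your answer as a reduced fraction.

999/1001

Total selections: C(15,6) = 5005.
Favorable selections (no more than 4 altos): C(5,0)·C(10,6) + C(5,1)·C(10,5) + C(5,2)·C(10,4) + C(5,3)·C(10,3) + C(5,4)·C(10,2) = 210 + 1260 + 2100 + 1200 + 225 = 4995.
Probability = 4995/5005 = 999/1001.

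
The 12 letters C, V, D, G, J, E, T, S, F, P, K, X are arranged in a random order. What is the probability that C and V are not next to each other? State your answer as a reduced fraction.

5/6

There are 12! = 479001600 arrangements.
Arrangements with C and V adjacent: 2·11! = 79833600.
So not adjacent: 479001600 − 79833600 = 399168000, probability 399168000/479001600 = 5/6.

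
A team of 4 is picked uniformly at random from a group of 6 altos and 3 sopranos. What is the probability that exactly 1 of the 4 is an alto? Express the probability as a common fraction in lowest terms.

The sample space is all 4-subsets of the 9: C(9,4) = 126.
Selections with exactly 1 alto: choose 1 of the 6 altos and 3 of the 3 sopranos, C(6,1)·C(3,3) = 6·1 = 6.
Probability = 6/126 = 1/21.

1/21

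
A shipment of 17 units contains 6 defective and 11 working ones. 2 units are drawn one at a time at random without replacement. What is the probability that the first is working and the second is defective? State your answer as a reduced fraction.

Multiply the conditional probabilities at each draw: 11/17 · 6/16 = 66/272 = 33/136.

33/136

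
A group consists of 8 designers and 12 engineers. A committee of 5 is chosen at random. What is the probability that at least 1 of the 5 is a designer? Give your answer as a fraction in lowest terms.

613/646

Total selections: C(20,5) = 15504.
Favorable selections (at least 1 designer): C(8,1)·C(12,4) + C(8,2)·C(12,3) + C(8,3)·C(12,2) + C(8,4)·C(12,1) + C(8,5)·C(12,0) = 3960 + 6160 + 3696 + 840 + 56 = 14712.
Probability = 14712/15504 = 613/646.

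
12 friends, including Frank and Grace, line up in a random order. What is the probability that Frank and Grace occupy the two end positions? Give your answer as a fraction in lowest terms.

There are 12! = 479001600 arrangements.
Place Frank and Grace at the ends in 2 ways, arrange the remaining 10 in 10! = 3628800 ways: 2·3628800 = 7257600.
Probability = 7257600/479001600 = 1/66.

1/66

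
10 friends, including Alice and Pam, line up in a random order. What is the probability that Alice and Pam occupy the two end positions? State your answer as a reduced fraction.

There are 10! = 3628800 arrangements.
Place Alice and Pam at the ends in 2 ways, arrange the remaining 8 in 8! = 40320 ways: 2·40320 = 80640.
Probability = 80640/3628800 = 1/45.

1/45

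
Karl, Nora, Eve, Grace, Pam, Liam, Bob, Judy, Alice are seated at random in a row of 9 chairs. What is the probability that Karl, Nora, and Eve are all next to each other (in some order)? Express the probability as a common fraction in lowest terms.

1/12

There are 9! = 362880 arrangements.
Treat the three as one block: 7! placements × 3! orders within the block = 5040·6 = 30240.
Probability = 30240/362880 = 1/12.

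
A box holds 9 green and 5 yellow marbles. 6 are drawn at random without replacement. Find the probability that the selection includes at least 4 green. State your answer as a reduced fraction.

94/143

There are C(14,6) = 3003 ways to choose the 6.
Favorable selections (at least 4 green): C(9,4)·C(5,2) + C(9,5)·C(5,1) + C(9,6)·C(5,0) = 1260 + 630 + 84 = 1974.
Probability = 1974/3003 = 94/143.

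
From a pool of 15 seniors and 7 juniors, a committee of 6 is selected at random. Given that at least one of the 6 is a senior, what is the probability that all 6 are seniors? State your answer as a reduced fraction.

715/10658

Work in counts. Selections with at least one senior: C(22,6) − C(7,6) = 74613 − 7 = 74606.
Of those, selections where all 6 are seniors: C(15,6) = 5005.
Conditional probability = 5005/74606 = 715/10658.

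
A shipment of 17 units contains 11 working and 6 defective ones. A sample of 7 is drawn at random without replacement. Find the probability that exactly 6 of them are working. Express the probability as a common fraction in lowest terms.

The sample space is all 7-subsets of the 17: C(17,7) = 19448.
Selections with exactly 6 working: choose 6 of the 11 working and 1 of the 6 defective, C(11,6)·C(6,1) = 462·6 = 2772.
Probability = 2772/19448 = 63/442.

63/442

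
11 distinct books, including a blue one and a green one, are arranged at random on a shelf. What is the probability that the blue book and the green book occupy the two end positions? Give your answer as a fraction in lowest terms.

1/55

There are 11! = 39916800 arrangements.
Place the blue book and the green book at the ends in 2 ways, arrange the remaining 9 in 9! = 362880 ways: 2·362880 = 725760.
Probability = 725760/39916800 = 1/55.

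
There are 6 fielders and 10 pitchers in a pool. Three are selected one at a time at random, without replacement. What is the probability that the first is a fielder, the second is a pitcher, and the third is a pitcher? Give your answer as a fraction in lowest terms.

Multiply the conditional probabilities at each draw: 6/16 · 10/15 · 9/14 = 540/3360 = 9/56.

9/56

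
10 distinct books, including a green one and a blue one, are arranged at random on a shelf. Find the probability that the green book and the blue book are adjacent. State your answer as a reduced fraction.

There are 10! = 3628800 arrangements.
Treat the green book and the blue book as a block: 9! arrangements of the blocks × 2 orders within the block = 2·362880 = 725760.
Probability = 725760/3628800 = 1/5.

1/5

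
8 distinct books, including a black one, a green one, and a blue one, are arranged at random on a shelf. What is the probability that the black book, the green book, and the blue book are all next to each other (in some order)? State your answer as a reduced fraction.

There are 8! = 40320 arrangements.
Treat the three as one block: 6! placements × 3! orders within the block = 720·6 = 4320.
Probability = 4320/40320 = 3/28.

3/28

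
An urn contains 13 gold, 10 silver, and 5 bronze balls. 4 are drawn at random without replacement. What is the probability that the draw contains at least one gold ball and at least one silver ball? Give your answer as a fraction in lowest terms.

There are C(28,4) = 20475 possible draws.
By inclusion-exclusion on the complements, draws missing all gold or all silver: C(15,4) + C(18,4) − C(5,4) = 1365 + 3060 − 5 = 4420.
So draws with at least one of each: 20475 − 4420 = 16055, probability 16055/20475 = 247/315.

247/315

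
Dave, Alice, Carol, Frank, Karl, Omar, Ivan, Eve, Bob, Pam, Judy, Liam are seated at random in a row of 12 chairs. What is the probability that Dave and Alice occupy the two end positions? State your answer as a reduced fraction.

1/66

There are 12! = 479001600 arrangements.
Place Dave and Alice at the ends in 2 ways, arrange the remaining 10 in 10! = 3628800 ways: 2·3628800 = 7257600.
Probability = 7257600/479001600 = 1/66.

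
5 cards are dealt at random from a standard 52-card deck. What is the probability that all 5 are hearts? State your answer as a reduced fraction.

33/66640

There are C(52,5) = 2598960 possible 5-card hands.
Hands that are all hearts: C(13,5) = 1287.
Probability = 1287/2598960 = 33/66640.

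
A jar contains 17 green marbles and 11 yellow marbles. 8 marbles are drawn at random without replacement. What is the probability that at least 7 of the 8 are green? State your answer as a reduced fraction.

There are C(28,8) = 3108105 ways to choose the 8.
Favorable selections (at least 7 green): C(17,7)·C(11,1) + C(17,8)·C(11,0) = 213928 + 24310 = 238238.
Probability = 238238/3108105 = 238/3105.

238/3105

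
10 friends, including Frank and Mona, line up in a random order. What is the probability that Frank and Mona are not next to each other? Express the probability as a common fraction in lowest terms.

There are 10! = 3628800 arrangements.
Arrangements with Frank and Mona adjacent: 2·9! = 725760.
So not adjacent: 3628800 − 725760 = 2903040, probability 2903040/3628800 = 4/5.

4/5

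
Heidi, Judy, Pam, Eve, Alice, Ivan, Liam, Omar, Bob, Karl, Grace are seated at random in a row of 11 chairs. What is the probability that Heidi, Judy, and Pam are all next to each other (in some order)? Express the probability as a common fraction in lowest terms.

3/55

There are 11! = 39916800 arrangements.
Treat the three as one block: 9! placements × 3! orders within the block = 362880·6 = 2177280.
Probability = 2177280/39916800 = 3/55.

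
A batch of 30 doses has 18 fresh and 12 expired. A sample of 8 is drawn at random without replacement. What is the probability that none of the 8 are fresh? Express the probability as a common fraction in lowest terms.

There are C(30,8) = 5852925 possible selections.
Selections with no fresh (all expired): C(12,8) = 495.
Probability = 495/5852925 = 11/130065.

11/130065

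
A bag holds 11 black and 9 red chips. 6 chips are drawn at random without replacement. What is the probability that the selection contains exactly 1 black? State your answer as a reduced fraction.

231/6460

There are C(20,6) = 38760 ways to choose 6 from 20.
Selections with exactly 1 black: choose 1 of the 11 black and 5 of the 9 red, C(11,1)·C(9,5) = 11·126 = 1386.
Probability = 1386/38760 = 231/6460.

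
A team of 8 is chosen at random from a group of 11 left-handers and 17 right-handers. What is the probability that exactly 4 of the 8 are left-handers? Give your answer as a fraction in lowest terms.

680/2691

The sample space is all 8-subsets of the 28: C(28,8) = 3108105.
Selections with exactly 4 left-handers: choose 4 of the 11 left-handers and 4 of the 17 right-handers, C(11,4)·C(17,4) = 330·2380 = 785400.
Probability = 785400/3108105 = 680/2691.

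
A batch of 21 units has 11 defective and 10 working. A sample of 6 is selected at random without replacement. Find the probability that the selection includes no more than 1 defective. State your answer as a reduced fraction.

71/1292

Total selections: C(21,6) = 54264.
Favorable selections (no more than 1 defective): C(11,0)·C(10,6) + C(11,1)·C(10,5) = 210 + 2772 = 2982.
Probability = 2982/54264 = 71/1292.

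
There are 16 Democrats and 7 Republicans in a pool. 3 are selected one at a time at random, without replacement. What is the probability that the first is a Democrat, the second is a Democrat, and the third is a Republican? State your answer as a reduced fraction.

40/253

Multiply the conditional probabilities at each draw: 16/23 · 15/22 · 7/21 = 1680/10626 = 40/253.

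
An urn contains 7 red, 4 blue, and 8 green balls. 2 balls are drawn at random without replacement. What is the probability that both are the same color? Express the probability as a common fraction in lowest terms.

55/171

There are C(19,2) = 171 ways to draw 2 balls.
All same color: C(7,2) + C(4,2) + C(8,2) = 21 + 6 + 28 = 55.
Probability = 55/171.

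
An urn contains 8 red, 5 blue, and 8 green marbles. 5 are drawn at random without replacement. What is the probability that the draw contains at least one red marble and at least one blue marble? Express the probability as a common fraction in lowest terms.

There are C(21,5) = 20349 possible draws.
By inclusion-exclusion on the complements, draws missing all red or all blue: C(13,5) + C(16,5) − C(8,5) = 1287 + 4368 − 56 = 5599.
So draws with at least one of each: 20349 − 5599 = 14750, probability 14750/20349.

14750/20349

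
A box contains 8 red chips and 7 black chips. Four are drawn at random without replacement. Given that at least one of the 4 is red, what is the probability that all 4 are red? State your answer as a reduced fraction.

1/19

Work in counts. Selections with at least one red: C(15,4) − C(7,4) = 1365 − 35 = 1330.
Of those, selections where all 4 are red: C(8,4) = 70.
Conditional probability = 70/1330 = 1/19.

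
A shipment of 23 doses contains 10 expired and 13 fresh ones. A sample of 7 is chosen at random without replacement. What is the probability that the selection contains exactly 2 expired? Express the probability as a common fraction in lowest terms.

1755/7429

Total number of selections: C(23,7) = 245157.
Selections with exactly 2 expired: choose 2 of the 10 expired and 5 of the 13 fresh, C(10,2)·C(13,5) = 45·1287 = 57915.
Probability = 57915/245157 = 1755/7429.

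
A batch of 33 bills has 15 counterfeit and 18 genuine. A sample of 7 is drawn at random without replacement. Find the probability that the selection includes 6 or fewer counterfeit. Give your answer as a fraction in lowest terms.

43087/43152

There are C(33,7) = 4272048 ways to choose the 7.
The complement is exactly 7 counterfeit: C(15,7)·C(18,0) = 6435.
Probability = 1 − 6435/4272048 = 4265613/4272048 = 43087/43152.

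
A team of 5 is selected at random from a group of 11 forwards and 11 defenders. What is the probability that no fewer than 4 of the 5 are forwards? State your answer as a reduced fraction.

62/399

There are C(22,5) = 26334 ways to choose the 5.
Favorable selections (no fewer than 4 forwards): C(11,4)·C(11,1) + C(11,5)·C(11,0) = 3630 + 462 = 4092.
Probability = 4092/26334 = 62/399.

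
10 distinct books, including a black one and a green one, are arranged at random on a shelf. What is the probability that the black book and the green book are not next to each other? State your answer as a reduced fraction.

There are 10! = 3628800 arrangements.
Arrangements with the black book and the green book adjacent: 2·9! = 725760.
So not adjacent: 3628800 − 725760 = 2903040, probability 2903040/3628800 = 4/5.

4/5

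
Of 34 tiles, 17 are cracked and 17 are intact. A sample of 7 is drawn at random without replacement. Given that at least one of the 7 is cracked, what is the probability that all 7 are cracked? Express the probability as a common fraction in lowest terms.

Work in counts. Selections with at least one cracked: C(34,7) − C(17,7) = 5379616 − 19448 = 5360168.
Of those, selections where all 7 are cracked: C(17,7) = 19448.
Conditional probability = 19448/5360168 = 13/3583.

13/3583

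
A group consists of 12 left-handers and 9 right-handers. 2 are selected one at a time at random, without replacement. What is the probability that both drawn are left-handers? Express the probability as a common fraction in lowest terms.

Multiply the conditional probabilities at each draw: 12/21 · 11/20 = 132/420 = 11/35.

11/35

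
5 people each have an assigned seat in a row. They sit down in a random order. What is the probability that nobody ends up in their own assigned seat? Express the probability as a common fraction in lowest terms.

11/30

There are 5! = 120 seatings.
By inclusion-exclusion, seatings with no fixed points: C(5,0)·5! − C(5,1)·4! + C(5,2)·3! − C(5,3)·2! + C(5,4)·1! − C(5,5)·0! = 44.
Probability = 44/120 = 11/30.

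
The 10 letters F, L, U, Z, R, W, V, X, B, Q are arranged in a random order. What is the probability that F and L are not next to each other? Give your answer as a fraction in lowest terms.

There are 10! = 3628800 arrangements.
Arrangements with F and L adjacent: 2·9! = 725760.
So not adjacent: 3628800 − 725760 = 2903040, probability 2903040/3628800 = 4/5.

4/5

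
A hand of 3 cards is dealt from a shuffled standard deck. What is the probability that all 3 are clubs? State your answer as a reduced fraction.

There are C(52,3) = 22100 possible 3-card hands.
Hands that are all clubs: C(13,3) = 286.
Probability = 286/22100 = 11/850.

11/850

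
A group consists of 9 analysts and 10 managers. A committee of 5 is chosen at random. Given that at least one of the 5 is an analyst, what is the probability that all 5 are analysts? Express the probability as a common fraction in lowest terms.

7/632

Work in counts. Selections with at least one analyst: C(19,5) − C(10,5) = 11628 − 252 = 11376.
Of those, selections where all 5 are analysts: C(9,5) = 126.
Conditional probability = 126/11376 = 7/632.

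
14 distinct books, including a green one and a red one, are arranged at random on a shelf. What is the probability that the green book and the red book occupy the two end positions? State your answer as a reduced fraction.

1/91

There are 14! = 87178291200 arrangements.
Place the green book and the red book at the ends in 2 ways, arrange the remaining 12 in 12! = 479001600 ways: 2·479001600 = 958003200.
Probability = 958003200/87178291200 = 1/91.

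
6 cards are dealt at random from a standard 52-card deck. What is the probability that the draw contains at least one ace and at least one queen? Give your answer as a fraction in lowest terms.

There are C(52,6) = 20358520 possible draws.
By inclusion-exclusion on the complements, draws missing all aces or all queens: C(48,6) + C(48,6) − C(44,6) = 12271512 + 12271512 − 7059052 = 17483972.
So draws with at least one of each: 20358520 − 17483972 = 2874548, probability 2874548/20358520 = 718637/5089630.

718637/5089630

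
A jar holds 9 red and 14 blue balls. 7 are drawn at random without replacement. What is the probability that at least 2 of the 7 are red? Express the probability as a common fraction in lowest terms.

6506/7429

Total selections: C(23,7) = 245157.
Count the complement (fewer than 2 red): C(9,0)·C(14,7) + C(9,1)·C(14,6) = 3432 + 27027 = 30459.
Probability = 1 − 30459/245157 = 214698/245157 = 6506/7429.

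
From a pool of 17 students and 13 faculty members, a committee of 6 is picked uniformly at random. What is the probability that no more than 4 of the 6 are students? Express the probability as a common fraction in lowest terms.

There are C(30,6) = 593775 ways to choose the 6.
Count the complement (more than 4 students): C(17,5)·C(13,1) + C(17,6)·C(13,0) = 80444 + 12376 = 92820.
Probability = 1 − 92820/593775 = 500955/593775 = 367/435.

367/435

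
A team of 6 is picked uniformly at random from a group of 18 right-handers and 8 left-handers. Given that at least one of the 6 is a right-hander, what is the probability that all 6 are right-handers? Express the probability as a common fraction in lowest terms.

Work in counts. Selections with at least one right-hander: C(26,6) − C(8,6) = 230230 − 28 = 230202.
Of those, selections where all 6 are right-handers: C(18,6) = 18564.
Conditional probability = 18564/230202 = 442/5481.

442/5481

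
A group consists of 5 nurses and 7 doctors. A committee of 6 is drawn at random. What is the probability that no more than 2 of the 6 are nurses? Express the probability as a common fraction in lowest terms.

1/2

There are C(12,6) = 924 ways to choose the 6.
Favorable selections (no more than 2 nurses): C(5,0)·C(7,6) + C(5,1)·C(7,5) + C(5,2)·C(7,4) = 7 + 105 + 350 = 462.
Probability = 462/924 = 1/2.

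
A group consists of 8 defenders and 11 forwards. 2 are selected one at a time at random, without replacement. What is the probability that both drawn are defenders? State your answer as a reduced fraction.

28/171

Multiply the conditional probabilities at each draw: 8/19 · 7/18 = 56/342 = 28/171.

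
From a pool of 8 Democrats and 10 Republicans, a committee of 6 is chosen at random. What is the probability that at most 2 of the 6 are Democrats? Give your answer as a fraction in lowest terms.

193/442

There are C(18,6) = 18564 ways to choose the 6.
Favorable selections (at most 2 Democrats): C(8,0)·C(10,6) + C(8,1)·C(10,5) + C(8,2)·C(10,4) = 210 + 2016 + 5880 = 8106.
Probability = 8106/18564 = 193/442.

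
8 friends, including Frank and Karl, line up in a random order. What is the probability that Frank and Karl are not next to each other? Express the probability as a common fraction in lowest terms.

There are 8! = 40320 arrangements.
Arrangements with Frank and Karl adjacent: 2·7! = 10080.
So not adjacent: 40320 − 10080 = 30240, probability 30240/40320 = 3/4.

3/4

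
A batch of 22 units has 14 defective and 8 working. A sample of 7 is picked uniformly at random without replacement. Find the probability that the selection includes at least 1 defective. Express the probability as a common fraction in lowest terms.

There are C(22,7) = 170544 ways to choose the 7.
The complement is all 7 are working: C(8,7) = 8.
Probability = 1 − 8/170544 = 170536/170544 = 21317/21318.

21317/21318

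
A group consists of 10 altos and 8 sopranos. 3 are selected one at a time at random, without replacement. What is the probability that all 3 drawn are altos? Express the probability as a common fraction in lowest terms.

Multiply the conditional probabilities at each draw: 10/18 · 9/17 · 8/16 = 720/4896 = 5/34.

5/34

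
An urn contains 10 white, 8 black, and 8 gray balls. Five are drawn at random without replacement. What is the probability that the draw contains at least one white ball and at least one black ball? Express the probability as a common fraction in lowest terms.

There are C(26,5) = 65780 possible draws.
By inclusion-exclusion on the complements, draws missing all white or all black: C(16,5) + C(18,5) − C(8,5) = 4368 + 8568 − 56 = 12880.
So draws with at least one of each: 65780 − 12880 = 52900, probability 52900/65780 = 115/143.

115/143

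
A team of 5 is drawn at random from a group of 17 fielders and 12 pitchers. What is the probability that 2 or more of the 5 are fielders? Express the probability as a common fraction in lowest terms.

12172/13195

Total selections: C(29,5) = 118755.
Count the complement (fewer than 2 fielders): C(17,0)·C(12,5) + C(17,1)·C(12,4) = 792 + 8415 = 9207.
Probability = 1 − 9207/118755 = 109548/118755 = 12172/13195.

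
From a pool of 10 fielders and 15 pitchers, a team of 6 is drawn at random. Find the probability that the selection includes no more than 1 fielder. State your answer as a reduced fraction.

There are C(25,6) = 177100 ways to choose the 6.
Favorable selections (no more than 1 fielder): C(10,0)·C(15,6) + C(10,1)·C(15,5) = 5005 + 30030 = 35035.
Probability = 35035/177100 = 91/460.

91/460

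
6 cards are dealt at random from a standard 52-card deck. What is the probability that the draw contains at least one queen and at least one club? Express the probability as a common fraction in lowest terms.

6772177/20358520

There are C(52,6) = 20358520 possible draws.
By inclusion-exclusion on the complements, draws missing all queens or all clubs: C(48,6) + C(39,6) − C(36,6) = 12271512 + 3262623 − 1947792 = 13586343.
So draws with at least one of each: 20358520 − 13586343 = 6772177, probability 6772177/20358520.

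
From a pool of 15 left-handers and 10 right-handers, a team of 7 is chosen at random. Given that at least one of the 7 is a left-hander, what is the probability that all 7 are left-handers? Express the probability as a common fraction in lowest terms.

Work in counts. Selections with at least one left-hander: C(25,7) − C(10,7) = 480700 − 120 = 480580.
Of those, selections where all 7 are left-handers: C(15,7) = 6435.
Conditional probability = 6435/480580 = 1287/96116.

1287/96116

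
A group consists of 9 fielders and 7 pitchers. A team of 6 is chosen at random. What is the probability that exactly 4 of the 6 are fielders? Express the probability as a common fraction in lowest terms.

189/572

Total number of selections: C(16,6) = 8008.
Selections with exactly 4 fielders: choose 4 of the 9 fielders and 2 of the 7 pitchers, C(9,4)·C(7,2) = 126·21 = 2646.
Probability = 2646/8008 = 189/572.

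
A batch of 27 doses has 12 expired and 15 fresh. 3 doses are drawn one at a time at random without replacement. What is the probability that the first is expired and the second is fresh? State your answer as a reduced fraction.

10/39

Multiply the conditional probabilities at each draw: 12/27 · 15/26 = 180/702 = 10/39.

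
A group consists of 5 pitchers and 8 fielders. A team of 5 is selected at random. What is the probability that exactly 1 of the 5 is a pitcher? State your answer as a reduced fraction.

350/1287

There are C(13,5) = 1287 ways to choose 5 from 13.
Selections with exactly 1 pitcher: choose 1 of the 5 pitchers and 4 of the 8 fielders, C(5,1)·C(8,4) = 5·70 = 350.
Probability = 350/1287.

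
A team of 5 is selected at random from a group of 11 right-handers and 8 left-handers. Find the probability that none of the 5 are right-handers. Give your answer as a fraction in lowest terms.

14/2907

There are C(19,5) = 11628 possible selections.
Selections with no right-handers (all left-handers): C(8,5) = 56.
Probability = 56/11628 = 14/2907.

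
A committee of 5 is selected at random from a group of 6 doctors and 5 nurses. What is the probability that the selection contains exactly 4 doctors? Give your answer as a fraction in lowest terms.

25/154

There are C(11,5) = 462 ways to choose 5 from 11.
Selections with exactly 4 doctors: choose 4 of the 6 doctors and 1 of the 5 nurses, C(6,4)·C(5,1) = 15·5 = 75.
Probability = 75/462 = 25/154.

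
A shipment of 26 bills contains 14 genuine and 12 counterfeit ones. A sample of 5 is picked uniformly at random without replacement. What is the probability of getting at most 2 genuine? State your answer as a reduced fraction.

97/230

Total selections: C(26,5) = 65780.
Favorable selections (at most 2 genuine): C(14,0)·C(12,5) + C(14,1)·C(12,4) + C(14,2)·C(12,3) = 792 + 6930 + 20020 = 27742.
Probability = 27742/65780 = 97/230.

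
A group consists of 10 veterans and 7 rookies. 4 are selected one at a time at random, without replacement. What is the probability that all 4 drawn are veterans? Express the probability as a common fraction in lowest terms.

3/34

Multiply the conditional probabilities at each draw: 10/17 · 9/16 · 8/15 · 7/14 = 5040/57120 = 3/34.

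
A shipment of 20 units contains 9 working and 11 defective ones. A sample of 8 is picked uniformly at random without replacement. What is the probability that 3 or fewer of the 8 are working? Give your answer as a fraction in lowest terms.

3905/8398

Total selections: C(20,8) = 125970.
Favorable selections (3 or fewer working): C(9,0)·C(11,8) + C(9,1)·C(11,7) + C(9,2)·C(11,6) + C(9,3)·C(11,5) = 165 + 2970 + 16632 + 38808 = 58575.
Probability = 58575/125970 = 3905/8398.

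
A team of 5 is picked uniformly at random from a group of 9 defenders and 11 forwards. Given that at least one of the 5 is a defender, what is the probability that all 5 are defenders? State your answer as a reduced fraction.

Work in counts. Selections with at least one defender: C(20,5) − C(11,5) = 15504 − 462 = 15042.
Of those, selections where all 5 are defenders: C(9,5) = 126.
Conditional probability = 126/15042 = 21/2507.

21/2507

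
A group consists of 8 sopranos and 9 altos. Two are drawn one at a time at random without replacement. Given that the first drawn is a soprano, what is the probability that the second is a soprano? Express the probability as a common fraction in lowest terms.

After removing one soprano, 16 remain: 7 sopranos and 9 altos.
So the probability the next is a soprano is 7/16.

7/16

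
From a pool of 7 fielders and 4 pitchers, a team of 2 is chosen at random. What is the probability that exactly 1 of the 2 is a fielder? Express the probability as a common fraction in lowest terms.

28/55

Total number of selections: C(11,2) = 55.
Selections with exactly 1 fielder: choose 1 of the 7 fielders and 1 of the 4 pitchers, C(7,1)·C(4,1) = 7·4 = 28.
Probability = 28/55.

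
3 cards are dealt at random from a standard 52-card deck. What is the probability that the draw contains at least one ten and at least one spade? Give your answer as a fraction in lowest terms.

33/260

There are C(52,3) = 22100 possible draws.
By inclusion-exclusion on the complements, draws missing all tens or all spades: C(48,3) + C(39,3) − C(36,3) = 17296 + 9139 − 7140 = 19295.
So draws with at least one of each: 22100 − 19295 = 2805, probability 2805/22100 = 33/260.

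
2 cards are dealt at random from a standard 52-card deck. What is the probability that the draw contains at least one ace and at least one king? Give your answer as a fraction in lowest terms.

8/663

There are C(52,2) = 1326 possible draws.
By inclusion-exclusion on the complements, draws missing all aces or all kings: C(48,2) + C(48,2) − C(44,2) = 1128 + 1128 − 946 = 1310.
So draws with at least one of each: 1326 − 1310 = 16, probability 16/1326 = 8/663.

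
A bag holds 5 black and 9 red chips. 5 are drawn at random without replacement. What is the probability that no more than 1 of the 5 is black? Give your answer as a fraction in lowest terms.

54/143

There are C(14,5) = 2002 ways to choose the 5.
Favorable selections (no more than 1 black): C(5,0)·C(9,5) + C(5,1)·C(9,4) = 126 + 630 = 756.
Probability = 756/2002 = 54/143.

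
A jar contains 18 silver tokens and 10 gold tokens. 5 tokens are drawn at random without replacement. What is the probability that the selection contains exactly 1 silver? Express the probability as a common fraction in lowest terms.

1/26

Total number of selections: C(28,5) = 98280.
Selections with exactly 1 silver: choose 1 of the 18 silver and 4 of the 10 gold, C(18,1)·C(10,4) = 18·210 = 3780.
Probability = 3780/98280 = 1/26.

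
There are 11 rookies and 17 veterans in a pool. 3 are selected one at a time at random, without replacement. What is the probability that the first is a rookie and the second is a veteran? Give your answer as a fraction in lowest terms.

Multiply the conditional probabilities at each draw: 11/28 · 17/27 = 187/756.

187/756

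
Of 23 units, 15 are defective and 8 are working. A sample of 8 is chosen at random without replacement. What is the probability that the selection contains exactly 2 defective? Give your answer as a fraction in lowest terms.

490/81719

Total number of selections: C(23,8) = 490314.
Selections with exactly 2 defective: choose 2 of the 15 defective and 6 of the 8 working, C(15,2)·C(8,6) = 105·28 = 2940.
Probability = 2940/490314 = 490/81719.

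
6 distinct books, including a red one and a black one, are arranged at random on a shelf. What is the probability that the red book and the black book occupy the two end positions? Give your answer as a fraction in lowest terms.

1/15

There are 6! = 720 arrangements.
Place the red book and the black book at the ends in 2 ways, arrange the remaining 4 in 4! = 24 ways: 2·24 = 48.
Probability = 48/720 = 1/15.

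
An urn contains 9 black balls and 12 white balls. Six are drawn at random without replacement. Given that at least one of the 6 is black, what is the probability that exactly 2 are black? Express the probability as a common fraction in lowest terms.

Work in counts. Selections with at least one black: C(21,6) − C(12,6) = 54264 − 924 = 53340.
Of those, selections where exactly 2 are black: C(9,2)·C(12,4) = 36·495 = 17820.
Conditional probability = 17820/53340 = 297/889.

297/889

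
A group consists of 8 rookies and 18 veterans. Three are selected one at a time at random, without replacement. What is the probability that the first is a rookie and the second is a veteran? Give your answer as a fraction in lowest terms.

Multiply the conditional probabilities at each draw: 8/26 · 18/25 = 144/650 = 72/325.

72/325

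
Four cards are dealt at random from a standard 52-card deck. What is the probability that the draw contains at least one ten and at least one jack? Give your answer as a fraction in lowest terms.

There are C(52,4) = 270725 possible draws.
By inclusion-exclusion on the complements, draws missing all tens or all jacks: C(48,4) + C(48,4) − C(44,4) = 194580 + 194580 − 135751 = 253409.
So draws with at least one of each: 270725 − 253409 = 17316, probability 17316/270725 = 1332/20825.

1332/20825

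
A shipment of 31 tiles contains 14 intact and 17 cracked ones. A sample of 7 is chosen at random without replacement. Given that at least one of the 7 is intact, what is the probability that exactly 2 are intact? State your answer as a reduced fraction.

43316/200779

Work in counts. Selections with at least one intact: C(31,7) − C(17,7) = 2629575 − 19448 = 2610127.
Of those, selections where exactly 2 are intact: C(14,2)·C(17,5) = 91·6188 = 563108.
Conditional probability = 563108/2610127 = 43316/200779.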